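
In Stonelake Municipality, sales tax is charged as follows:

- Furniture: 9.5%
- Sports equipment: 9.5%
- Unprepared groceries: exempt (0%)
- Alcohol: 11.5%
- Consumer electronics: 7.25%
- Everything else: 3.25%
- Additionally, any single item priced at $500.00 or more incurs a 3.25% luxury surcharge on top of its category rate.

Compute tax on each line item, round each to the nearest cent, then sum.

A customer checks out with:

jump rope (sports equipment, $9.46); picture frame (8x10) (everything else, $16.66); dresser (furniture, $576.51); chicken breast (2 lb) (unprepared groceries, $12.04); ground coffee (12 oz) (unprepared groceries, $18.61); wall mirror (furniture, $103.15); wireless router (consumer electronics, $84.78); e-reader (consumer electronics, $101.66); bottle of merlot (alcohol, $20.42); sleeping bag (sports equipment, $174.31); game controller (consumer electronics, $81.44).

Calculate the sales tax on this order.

$123.08

Jump rope $9.46: sports equipment → 9.5% → $0.90
Picture frame (8x10) $16.66: everything else → 3.25% → $0.54
Dresser $576.51: furniture → 9.5% + 3.25% surcharge = 12.75% → $73.51
Chicken breast (2 lb) $12.04: unprepared groceries → 0% → $0.00
Ground coffee (12 oz) $18.61: unprepared groceries → 0% → $0.00
Wall mirror $103.15: furniture → 9.5% → $9.80
Wireless router $84.78: consumer electronics → 7.25% → $6.15
E-reader $101.66: consumer electronics → 7.25% → $7.37
Bottle of merlot $20.42: alcohol → 11.5% → $2.35
Sleeping bag $174.31: sports equipment → 9.5% → $16.56
Game controller $81.44: consumer electronics → 7.25% → $5.90
Total tax = $0.90 + $0.54 + $73.51 + $9.80 + $6.15 + $7.37 + $2.35 + $16.56 + $5.90 = $123.08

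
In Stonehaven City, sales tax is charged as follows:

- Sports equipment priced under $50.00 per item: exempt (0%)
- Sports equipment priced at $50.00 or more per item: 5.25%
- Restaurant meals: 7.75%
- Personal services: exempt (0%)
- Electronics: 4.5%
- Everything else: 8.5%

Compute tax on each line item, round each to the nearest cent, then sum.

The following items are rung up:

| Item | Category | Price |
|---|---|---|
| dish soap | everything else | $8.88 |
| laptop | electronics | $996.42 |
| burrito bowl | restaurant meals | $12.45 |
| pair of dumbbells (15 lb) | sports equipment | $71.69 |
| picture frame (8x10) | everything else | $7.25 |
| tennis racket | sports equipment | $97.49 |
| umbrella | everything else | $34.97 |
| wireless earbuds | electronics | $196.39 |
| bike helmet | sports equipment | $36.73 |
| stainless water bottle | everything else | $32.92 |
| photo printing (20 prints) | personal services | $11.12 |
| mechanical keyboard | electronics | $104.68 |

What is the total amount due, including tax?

$1686.36

Dish soap $8.88: everything else → 8.5% → $0.75
Laptop $996.42: electronics → 4.5% → $44.84
Burrito bowl $12.45: restaurant meals → 7.75% → $0.96
Pair of dumbbells (15 lb) $71.69: sports equipment, $50.00 or more → 5.25% → $3.76
Picture frame (8x10) $7.25: everything else → 8.5% → $0.62
Tennis racket $97.49: sports equipment, $50.00 or more → 5.25% → $5.12
Umbrella $34.97: everything else → 8.5% → $2.97
Wireless earbuds $196.39: electronics → 4.5% → $8.84
Bike helmet $36.73: sports equipment, under $50.00 → 0% → $0.00
Stainless water bottle $32.92: everything else → 8.5% → $2.80
Photo printing (20 prints) $11.12: personal services → 0% → $0.00
Mechanical keyboard $104.68: electronics → 4.5% → $4.71
Subtotal = $1610.99; tax = $75.37; total due = $1686.36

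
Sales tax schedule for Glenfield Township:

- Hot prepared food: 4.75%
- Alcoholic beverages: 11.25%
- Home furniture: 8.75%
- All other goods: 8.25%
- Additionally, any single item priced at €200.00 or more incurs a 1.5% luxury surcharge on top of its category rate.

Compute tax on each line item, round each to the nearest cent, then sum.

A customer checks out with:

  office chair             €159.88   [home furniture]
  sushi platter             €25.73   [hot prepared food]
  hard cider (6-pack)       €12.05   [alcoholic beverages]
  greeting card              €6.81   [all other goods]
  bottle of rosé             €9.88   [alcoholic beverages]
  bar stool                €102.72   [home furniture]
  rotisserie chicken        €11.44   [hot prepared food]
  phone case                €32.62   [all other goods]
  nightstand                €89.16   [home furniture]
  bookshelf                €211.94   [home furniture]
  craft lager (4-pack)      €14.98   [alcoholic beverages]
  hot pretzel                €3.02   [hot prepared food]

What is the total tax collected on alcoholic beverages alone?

Hard cider (6-pack) €12.05: alcoholic beverages → 11.25% → €1.36
Bottle of rosé €9.88: alcoholic beverages → 11.25% → €1.11
Craft lager (4-pack) €14.98: alcoholic beverages → 11.25% → €1.69
Tax on alcoholic beverages = €1.36 + €1.11 + €1.69 = €4.16

€4.16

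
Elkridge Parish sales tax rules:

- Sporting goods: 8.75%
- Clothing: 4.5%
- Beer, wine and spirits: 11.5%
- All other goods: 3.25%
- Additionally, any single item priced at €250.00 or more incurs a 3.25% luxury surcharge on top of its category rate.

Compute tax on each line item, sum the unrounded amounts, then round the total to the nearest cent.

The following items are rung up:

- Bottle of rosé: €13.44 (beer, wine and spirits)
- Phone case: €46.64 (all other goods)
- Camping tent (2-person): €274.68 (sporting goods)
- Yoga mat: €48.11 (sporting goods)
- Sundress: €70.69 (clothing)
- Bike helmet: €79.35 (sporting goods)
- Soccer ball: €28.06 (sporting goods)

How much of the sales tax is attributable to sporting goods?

Camping tent (2-person) €274.68: sporting goods → 8.75% + 3.25% surcharge = 12% → €32.9616
Yoga mat €48.11: sporting goods → 8.75% → €4.209625
Bike helmet €79.35: sporting goods → 8.75% → €6.943125
Soccer ball €28.06: sporting goods → 8.75% → €2.45525
Tax on sporting goods: unrounded sum = €46.5696 → €46.57

€46.57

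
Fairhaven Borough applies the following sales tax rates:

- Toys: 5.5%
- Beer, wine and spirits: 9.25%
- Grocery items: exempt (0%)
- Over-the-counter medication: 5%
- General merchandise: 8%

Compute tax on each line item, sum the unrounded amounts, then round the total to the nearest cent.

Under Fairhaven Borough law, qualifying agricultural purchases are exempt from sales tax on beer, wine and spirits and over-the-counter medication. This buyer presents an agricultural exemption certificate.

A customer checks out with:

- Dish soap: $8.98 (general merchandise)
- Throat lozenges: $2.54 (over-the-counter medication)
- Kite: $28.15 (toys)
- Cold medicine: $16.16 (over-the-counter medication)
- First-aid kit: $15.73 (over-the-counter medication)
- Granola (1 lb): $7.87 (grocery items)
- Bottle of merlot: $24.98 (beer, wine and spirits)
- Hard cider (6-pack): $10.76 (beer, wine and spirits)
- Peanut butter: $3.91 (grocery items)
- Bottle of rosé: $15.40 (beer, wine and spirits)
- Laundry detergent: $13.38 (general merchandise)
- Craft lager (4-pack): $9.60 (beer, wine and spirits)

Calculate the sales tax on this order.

Dish soap $8.98: general merchandise → 8% → $0.7184
Throat lozenges $2.54: over-the-counter medication, buyer-exempt → 0% → $0.00
Kite $28.15: toys → 5.5% → $1.54825
Cold medicine $16.16: over-the-counter medication, buyer-exempt → 0% → $0.00
First-aid kit $15.73: over-the-counter medication, buyer-exempt → 0% → $0.00
Granola (1 lb) $7.87: grocery items → 0% → $0.00
Bottle of merlot $24.98: beer, wine and spirits, buyer-exempt → 0% → $0.00
Hard cider (6-pack) $10.76: beer, wine and spirits, buyer-exempt → 0% → $0.00
Peanut butter $3.91: grocery items → 0% → $0.00
Bottle of rosé $15.40: beer, wine and spirits, buyer-exempt → 0% → $0.00
Laundry detergent $13.38: general merchandise → 8% → $1.0704
Craft lager (4-pack) $9.60: beer, wine and spirits, buyer-exempt → 0% → $0.00
Unrounded tax sum = $3.33705 → $3.34

$3.34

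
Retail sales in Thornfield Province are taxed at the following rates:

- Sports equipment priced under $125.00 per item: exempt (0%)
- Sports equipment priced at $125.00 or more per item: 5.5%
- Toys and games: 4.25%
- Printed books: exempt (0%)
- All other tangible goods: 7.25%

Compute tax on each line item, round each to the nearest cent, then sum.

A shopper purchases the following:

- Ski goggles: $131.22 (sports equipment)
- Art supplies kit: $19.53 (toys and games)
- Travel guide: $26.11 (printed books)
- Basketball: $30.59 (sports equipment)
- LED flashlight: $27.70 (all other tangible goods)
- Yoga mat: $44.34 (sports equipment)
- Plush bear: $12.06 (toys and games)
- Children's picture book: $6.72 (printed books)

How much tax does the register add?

Ski goggles $131.22: sports equipment, $125.00 or more → 5.5% → $7.22
Art supplies kit $19.53: toys and games → 4.25% → $0.83
Travel guide $26.11: printed books → 0% → $0.00
Basketball $30.59: sports equipment, under $125.00 → 0% → $0.00
LED flashlight $27.70: all other tangible goods → 7.25% → $2.01
Yoga mat $44.34: sports equipment, under $125.00 → 0% → $0.00
Plush bear $12.06: toys and games → 4.25% → $0.51
Children's picture book $6.72: printed books → 0% → $0.00
Total tax = $7.22 + $0.83 + $2.01 + $0.51 = $10.57

$10.57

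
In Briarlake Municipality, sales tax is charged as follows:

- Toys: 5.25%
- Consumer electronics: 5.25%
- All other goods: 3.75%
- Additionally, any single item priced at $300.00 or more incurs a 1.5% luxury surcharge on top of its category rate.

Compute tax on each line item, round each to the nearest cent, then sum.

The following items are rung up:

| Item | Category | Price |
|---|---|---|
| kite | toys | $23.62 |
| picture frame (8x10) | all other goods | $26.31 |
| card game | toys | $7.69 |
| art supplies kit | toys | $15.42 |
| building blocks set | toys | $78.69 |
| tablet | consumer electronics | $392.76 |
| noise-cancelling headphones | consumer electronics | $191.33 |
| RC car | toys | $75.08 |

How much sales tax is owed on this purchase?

Kite $23.62: toys → 5.25% → $1.24
Picture frame (8x10) $26.31: all other goods → 3.75% → $0.99
Card game $7.69: toys → 5.25% → $0.40
Art supplies kit $15.42: toys → 5.25% → $0.81
Building blocks set $78.69: toys → 5.25% → $4.13
Tablet $392.76: consumer electronics → 5.25% + 1.5% surcharge = 6.75% → $26.51
Noise-cancelling headphones $191.33: consumer electronics → 5.25% → $10.04
RC car $75.08: toys → 5.25% → $3.94
Total tax = $1.24 + $0.99 + $0.40 + $0.81 + $4.13 + $26.51 + $10.04 + $3.94 = $48.06

$48.06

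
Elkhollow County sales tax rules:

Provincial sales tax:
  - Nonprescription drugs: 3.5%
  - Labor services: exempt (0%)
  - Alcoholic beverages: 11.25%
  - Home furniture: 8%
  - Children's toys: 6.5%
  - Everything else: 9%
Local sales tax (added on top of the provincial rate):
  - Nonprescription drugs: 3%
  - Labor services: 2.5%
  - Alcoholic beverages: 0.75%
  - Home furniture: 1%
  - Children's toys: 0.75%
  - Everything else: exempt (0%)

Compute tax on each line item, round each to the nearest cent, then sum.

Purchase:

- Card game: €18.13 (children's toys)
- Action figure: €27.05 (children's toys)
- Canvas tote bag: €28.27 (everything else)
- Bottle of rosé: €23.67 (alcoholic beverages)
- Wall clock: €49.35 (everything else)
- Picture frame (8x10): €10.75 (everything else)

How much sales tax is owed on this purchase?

Card game €18.13: children's toys → 6.5% + 0.75% local = 7.25% → €1.31
Action figure €27.05: children's toys → 6.5% + 0.75% local = 7.25% → €1.96
Canvas tote bag €28.27: everything else → 9% + 0% local = 9% → €2.54
Bottle of rosé €23.67: alcoholic beverages → 11.25% + 0.75% local = 12% → €2.84
Wall clock €49.35: everything else → 9% + 0% local = 9% → €4.44
Picture frame (8x10) €10.75: everything else → 9% + 0% local = 9% → €0.97
Total tax = €1.31 + €1.96 + €2.54 + €2.84 + €4.44 + €0.97 = €14.06

€14.06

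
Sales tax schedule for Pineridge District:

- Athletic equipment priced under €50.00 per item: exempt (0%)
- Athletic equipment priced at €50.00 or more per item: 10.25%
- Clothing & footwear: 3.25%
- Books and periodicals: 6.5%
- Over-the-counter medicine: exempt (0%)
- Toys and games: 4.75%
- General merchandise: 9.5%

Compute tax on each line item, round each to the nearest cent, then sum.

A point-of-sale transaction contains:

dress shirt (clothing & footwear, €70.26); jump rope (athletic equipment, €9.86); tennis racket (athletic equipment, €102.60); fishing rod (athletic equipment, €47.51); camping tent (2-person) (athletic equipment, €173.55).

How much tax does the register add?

Dress shirt €70.26: clothing & footwear → 3.25% → €2.28
Jump rope €9.86: athletic equipment, under €50.00 → 0% → €0.00
Tennis racket €102.60: athletic equipment, €50.00 or more → 10.25% → €10.52
Fishing rod €47.51: athletic equipment, under €50.00 → 0% → €0.00
Camping tent (2-person) €173.55: athletic equipment, €50.00 or more → 10.25% → €17.79
Total tax = €2.28 + €10.52 + €17.79 = €30.59

€30.59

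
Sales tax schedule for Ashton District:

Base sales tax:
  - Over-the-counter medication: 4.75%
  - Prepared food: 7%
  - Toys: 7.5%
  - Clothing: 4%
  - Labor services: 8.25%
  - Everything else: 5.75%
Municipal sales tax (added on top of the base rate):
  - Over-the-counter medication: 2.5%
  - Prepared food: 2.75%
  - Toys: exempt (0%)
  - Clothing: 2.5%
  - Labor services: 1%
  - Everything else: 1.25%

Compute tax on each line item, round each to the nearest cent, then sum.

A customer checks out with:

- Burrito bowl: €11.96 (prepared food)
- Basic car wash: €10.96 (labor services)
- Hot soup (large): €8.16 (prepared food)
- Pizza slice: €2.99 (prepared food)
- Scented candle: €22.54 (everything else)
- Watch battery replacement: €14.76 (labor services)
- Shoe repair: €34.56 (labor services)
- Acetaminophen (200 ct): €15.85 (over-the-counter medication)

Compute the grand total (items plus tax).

€132.35

Burrito bowl €11.96: prepared food → 7% + 2.75% municipal = 9.75% → €1.17
Basic car wash €10.96: labor services → 8.25% + 1% municipal = 9.25% → €1.01
Hot soup (large) €8.16: prepared food → 7% + 2.75% municipal = 9.75% → €0.80
Pizza slice €2.99: prepared food → 7% + 2.75% municipal = 9.75% → €0.29
Scented candle €22.54: everything else → 5.75% + 1.25% municipal = 7% → €1.58
Watch battery replacement €14.76: labor services → 8.25% + 1% municipal = 9.25% → €1.37
Shoe repair €34.56: labor services → 8.25% + 1% municipal = 9.25% → €3.20
Acetaminophen (200 ct) €15.85: over-the-counter medication → 4.75% + 2.5% municipal = 7.25% → €1.15
Subtotal = €121.78; tax = €10.57; total due = €132.35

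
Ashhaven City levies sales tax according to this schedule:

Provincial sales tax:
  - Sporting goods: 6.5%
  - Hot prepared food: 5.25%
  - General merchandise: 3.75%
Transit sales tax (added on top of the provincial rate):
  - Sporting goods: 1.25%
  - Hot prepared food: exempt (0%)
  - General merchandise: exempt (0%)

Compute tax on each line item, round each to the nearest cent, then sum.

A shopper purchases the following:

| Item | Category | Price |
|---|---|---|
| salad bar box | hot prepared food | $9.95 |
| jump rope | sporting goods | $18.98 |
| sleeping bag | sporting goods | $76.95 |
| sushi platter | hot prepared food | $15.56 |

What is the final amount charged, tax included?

$130.21

Salad bar box $9.95: hot prepared food → 5.25% + 0% transit = 5.25% → $0.52
Jump rope $18.98: sporting goods → 6.5% + 1.25% transit = 7.75% → $1.47
Sleeping bag $76.95: sporting goods → 6.5% + 1.25% transit = 7.75% → $5.96
Sushi platter $15.56: hot prepared food → 5.25% + 0% transit = 5.25% → $0.82
Subtotal = $121.44; tax = $8.77; total due = $130.21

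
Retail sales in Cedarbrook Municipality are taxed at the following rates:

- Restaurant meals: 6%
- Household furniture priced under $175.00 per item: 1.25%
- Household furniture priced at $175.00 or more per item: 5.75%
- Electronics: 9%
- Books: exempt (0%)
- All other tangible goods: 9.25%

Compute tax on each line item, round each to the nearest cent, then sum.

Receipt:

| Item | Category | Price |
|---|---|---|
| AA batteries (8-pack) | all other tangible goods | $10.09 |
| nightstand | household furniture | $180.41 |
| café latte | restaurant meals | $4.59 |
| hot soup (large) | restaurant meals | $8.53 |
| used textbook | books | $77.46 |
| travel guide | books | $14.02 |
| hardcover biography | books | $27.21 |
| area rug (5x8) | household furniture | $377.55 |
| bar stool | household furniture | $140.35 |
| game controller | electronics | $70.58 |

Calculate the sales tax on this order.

AA batteries (8-pack) $10.09: all other tangible goods → 9.25% → $0.93
Nightstand $180.41: household furniture, $175.00 or more → 5.75% → $10.37
Café latte $4.59: restaurant meals → 6% → $0.28
Hot soup (large) $8.53: restaurant meals → 6% → $0.51
Used textbook $77.46: books → 0% → $0.00
Travel guide $14.02: books → 0% → $0.00
Hardcover biography $27.21: books → 0% → $0.00
Area rug (5x8) $377.55: household furniture, $175.00 or more → 5.75% → $21.71
Bar stool $140.35: household furniture, under $175.00 → 1.25% → $1.75
Game controller $70.58: electronics → 9% → $6.35
Total tax = $0.93 + $10.37 + $0.28 + $0.51 + $21.71 + $1.75 + $6.35 = $41.90

$41.90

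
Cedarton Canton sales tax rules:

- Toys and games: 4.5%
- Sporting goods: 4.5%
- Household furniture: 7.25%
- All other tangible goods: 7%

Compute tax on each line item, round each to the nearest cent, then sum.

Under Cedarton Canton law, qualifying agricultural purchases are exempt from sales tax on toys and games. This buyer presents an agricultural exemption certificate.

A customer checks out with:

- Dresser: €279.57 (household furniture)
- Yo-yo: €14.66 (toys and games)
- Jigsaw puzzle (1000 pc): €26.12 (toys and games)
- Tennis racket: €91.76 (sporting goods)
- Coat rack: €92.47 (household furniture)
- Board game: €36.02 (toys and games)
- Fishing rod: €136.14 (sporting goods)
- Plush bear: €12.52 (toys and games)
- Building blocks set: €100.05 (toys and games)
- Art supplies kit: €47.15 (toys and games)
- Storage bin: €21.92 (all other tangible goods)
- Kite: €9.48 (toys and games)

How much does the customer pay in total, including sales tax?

Dresser €279.57: household furniture → 7.25% → €20.27
Yo-yo €14.66: toys and games, buyer-exempt → 0% → €0.00
Jigsaw puzzle (1000 pc) €26.12: toys and games, buyer-exempt → 0% → €0.00
Tennis racket €91.76: sporting goods → 4.5% → €4.13
Coat rack €92.47: household furniture → 7.25% → €6.70
Board game €36.02: toys and games, buyer-exempt → 0% → €0.00
Fishing rod €136.14: sporting goods → 4.5% → €6.13
Plush bear €12.52: toys and games, buyer-exempt → 0% → €0.00
Building blocks set €100.05: toys and games, buyer-exempt → 0% → €0.00
Art supplies kit €47.15: toys and games, buyer-exempt → 0% → €0.00
Storage bin €21.92: all other tangible goods → 7% → €1.53
Kite €9.48: toys and games, buyer-exempt → 0% → €0.00
Subtotal = €867.86; tax = €38.76; total due = €906.62

€906.62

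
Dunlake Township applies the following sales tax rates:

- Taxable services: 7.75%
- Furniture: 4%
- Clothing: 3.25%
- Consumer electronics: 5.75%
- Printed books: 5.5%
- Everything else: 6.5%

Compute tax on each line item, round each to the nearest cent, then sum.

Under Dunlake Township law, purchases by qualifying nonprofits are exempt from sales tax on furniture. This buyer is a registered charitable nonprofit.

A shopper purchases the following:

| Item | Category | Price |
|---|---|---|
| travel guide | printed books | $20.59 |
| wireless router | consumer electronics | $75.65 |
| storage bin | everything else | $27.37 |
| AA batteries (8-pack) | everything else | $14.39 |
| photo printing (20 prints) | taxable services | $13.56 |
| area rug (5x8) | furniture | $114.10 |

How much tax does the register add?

$9.25

Travel guide $20.59: printed books → 5.5% → $1.13
Wireless router $75.65: consumer electronics → 5.75% → $4.35
Storage bin $27.37: everything else → 6.5% → $1.78
AA batteries (8-pack) $14.39: everything else → 6.5% → $0.94
Photo printing (20 prints) $13.56: taxable services → 7.75% → $1.05
Area rug (5x8) $114.10: furniture, buyer-exempt → 0% → $0.00
Total tax = $1.13 + $4.35 + $1.78 + $0.94 + $1.05 = $9.25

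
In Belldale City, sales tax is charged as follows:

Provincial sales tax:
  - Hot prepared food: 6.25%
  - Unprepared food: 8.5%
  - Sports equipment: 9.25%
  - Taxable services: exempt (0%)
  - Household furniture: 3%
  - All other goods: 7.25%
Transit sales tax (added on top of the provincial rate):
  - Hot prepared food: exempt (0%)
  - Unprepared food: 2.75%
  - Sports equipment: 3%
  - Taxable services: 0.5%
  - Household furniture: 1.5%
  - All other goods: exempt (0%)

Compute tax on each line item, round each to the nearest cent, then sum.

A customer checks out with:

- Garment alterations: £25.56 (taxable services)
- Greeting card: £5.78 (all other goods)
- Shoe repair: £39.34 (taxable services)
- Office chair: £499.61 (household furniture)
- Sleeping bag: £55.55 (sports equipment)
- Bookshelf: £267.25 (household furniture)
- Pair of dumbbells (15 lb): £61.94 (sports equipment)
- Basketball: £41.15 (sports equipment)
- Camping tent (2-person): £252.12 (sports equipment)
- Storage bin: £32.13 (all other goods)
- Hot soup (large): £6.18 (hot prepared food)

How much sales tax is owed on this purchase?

£88.29

Garment alterations £25.56: taxable services → 0% + 0.5% transit = 0.5% → £0.13
Greeting card £5.78: all other goods → 7.25% + 0% transit = 7.25% → £0.42
Shoe repair £39.34: taxable services → 0% + 0.5% transit = 0.5% → £0.20
Office chair £499.61: household furniture → 3% + 1.5% transit = 4.5% → £22.48
Sleeping bag £55.55: sports equipment → 9.25% + 3% transit = 12.25% → £6.80
Bookshelf £267.25: household furniture → 3% + 1.5% transit = 4.5% → £12.03
Pair of dumbbells (15 lb) £61.94: sports equipment → 9.25% + 3% transit = 12.25% → £7.59
Basketball £41.15: sports equipment → 9.25% + 3% transit = 12.25% → £5.04
Camping tent (2-person) £252.12: sports equipment → 9.25% + 3% transit = 12.25% → £30.88
Storage bin £32.13: all other goods → 7.25% + 0% transit = 7.25% → £2.33
Hot soup (large) £6.18: hot prepared food → 6.25% + 0% transit = 6.25% → £0.39
Total tax = £0.13 + £0.42 + £0.20 + £22.48 + £6.80 + £12.03 + £7.59 + £5.04 + £30.88 + £2.33 + £0.39 = £88.29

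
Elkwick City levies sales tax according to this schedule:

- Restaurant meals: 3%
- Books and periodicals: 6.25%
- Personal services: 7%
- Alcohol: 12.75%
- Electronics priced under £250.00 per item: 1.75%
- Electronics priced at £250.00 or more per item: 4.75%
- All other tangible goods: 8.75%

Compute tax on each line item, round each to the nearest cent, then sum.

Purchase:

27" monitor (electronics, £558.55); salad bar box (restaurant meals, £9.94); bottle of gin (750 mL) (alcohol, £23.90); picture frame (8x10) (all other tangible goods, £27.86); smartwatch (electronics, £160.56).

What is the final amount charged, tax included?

27" monitor £558.55: electronics, £250.00 or more → 4.75% → £26.53
Salad bar box £9.94: restaurant meals → 3% → £0.30
Bottle of gin (750 mL) £23.90: alcohol → 12.75% → £3.05
Picture frame (8x10) £27.86: all other tangible goods → 8.75% → £2.44
Smartwatch £160.56: electronics, under £250.00 → 1.75% → £2.81
Subtotal = £780.81; tax = £35.13; total due = £815.94

£815.94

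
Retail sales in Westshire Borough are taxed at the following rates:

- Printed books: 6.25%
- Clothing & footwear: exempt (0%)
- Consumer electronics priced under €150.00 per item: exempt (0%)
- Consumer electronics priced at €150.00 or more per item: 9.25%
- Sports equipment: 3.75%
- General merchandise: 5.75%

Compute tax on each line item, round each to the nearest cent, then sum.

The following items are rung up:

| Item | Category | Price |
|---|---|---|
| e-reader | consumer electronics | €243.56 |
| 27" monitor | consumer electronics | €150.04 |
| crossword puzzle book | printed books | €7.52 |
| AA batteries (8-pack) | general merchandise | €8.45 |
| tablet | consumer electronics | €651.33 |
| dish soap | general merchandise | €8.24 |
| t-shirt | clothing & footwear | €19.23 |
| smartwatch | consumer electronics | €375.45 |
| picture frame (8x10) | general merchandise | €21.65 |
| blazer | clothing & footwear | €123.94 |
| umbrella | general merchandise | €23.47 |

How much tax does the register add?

E-reader €243.56: consumer electronics, €150.00 or more → 9.25% → €22.53
27" monitor €150.04: consumer electronics, €150.00 or more → 9.25% → €13.88
Crossword puzzle book €7.52: printed books → 6.25% → €0.47
AA batteries (8-pack) €8.45: general merchandise → 5.75% → €0.49
Tablet €651.33: consumer electronics, €150.00 or more → 9.25% → €60.25
Dish soap €8.24: general merchandise → 5.75% → €0.47
T-shirt €19.23: clothing & footwear → 0% → €0.00
Smartwatch €375.45: consumer electronics, €150.00 or more → 9.25% → €34.73
Picture frame (8x10) €21.65: general merchandise → 5.75% → €1.24
Blazer €123.94: clothing & footwear → 0% → €0.00
Umbrella €23.47: general merchandise → 5.75% → €1.35
Total tax = €22.53 + €13.88 + €0.47 + €0.49 + €60.25 + €0.47 + €34.73 + €1.24 + €1.35 = €135.41

€135.41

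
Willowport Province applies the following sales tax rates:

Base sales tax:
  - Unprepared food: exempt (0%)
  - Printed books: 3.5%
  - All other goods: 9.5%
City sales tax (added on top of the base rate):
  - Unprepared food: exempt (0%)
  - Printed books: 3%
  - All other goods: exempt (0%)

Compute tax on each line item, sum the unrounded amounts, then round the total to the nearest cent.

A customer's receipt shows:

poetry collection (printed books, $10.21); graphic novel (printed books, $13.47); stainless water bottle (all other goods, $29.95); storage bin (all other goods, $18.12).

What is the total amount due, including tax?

$77.86

Poetry collection $10.21: printed books → 3.5% + 3% city = 6.5% → $0.66365
Graphic novel $13.47: printed books → 3.5% + 3% city = 6.5% → $0.87555
Stainless water bottle $29.95: all other goods → 9.5% + 0% city = 9.5% → $2.84525
Storage bin $18.12: all other goods → 9.5% + 0% city = 9.5% → $1.7214
Subtotal = $71.75; unrounded tax = $6.10585 → $6.11; total due = $77.86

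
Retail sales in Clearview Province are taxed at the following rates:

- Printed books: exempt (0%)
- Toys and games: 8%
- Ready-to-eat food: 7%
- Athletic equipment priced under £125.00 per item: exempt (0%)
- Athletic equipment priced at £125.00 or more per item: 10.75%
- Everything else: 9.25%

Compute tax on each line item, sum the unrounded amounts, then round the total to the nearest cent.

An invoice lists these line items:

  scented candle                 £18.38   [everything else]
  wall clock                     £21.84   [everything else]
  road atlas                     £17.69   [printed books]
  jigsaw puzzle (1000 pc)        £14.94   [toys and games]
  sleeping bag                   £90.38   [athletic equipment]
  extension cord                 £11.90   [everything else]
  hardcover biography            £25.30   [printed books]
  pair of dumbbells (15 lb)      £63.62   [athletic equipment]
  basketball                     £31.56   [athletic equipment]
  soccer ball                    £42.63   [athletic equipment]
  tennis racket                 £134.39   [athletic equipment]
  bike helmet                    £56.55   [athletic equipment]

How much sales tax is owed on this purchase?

Scented candle £18.38: everything else → 9.25% → £1.70015
Wall clock £21.84: everything else → 9.25% → £2.0202
Road atlas £17.69: printed books → 0% → £0.00
Jigsaw puzzle (1000 pc) £14.94: toys and games → 8% → £1.1952
Sleeping bag £90.38: athletic equipment, under £125.00 → 0% → £0.00
Extension cord £11.90: everything else → 9.25% → £1.10075
Hardcover biography £25.30: printed books → 0% → £0.00
Pair of dumbbells (15 lb) £63.62: athletic equipment, under £125.00 → 0% → £0.00
Basketball £31.56: athletic equipment, under £125.00 → 0% → £0.00
Soccer ball £42.63: athletic equipment, under £125.00 → 0% → £0.00
Tennis racket £134.39: athletic equipment, £125.00 or more → 10.75% → £14.446925
Bike helmet £56.55: athletic equipment, under £125.00 → 0% → £0.00
Unrounded tax sum = £20.463225 → £20.46

£20.46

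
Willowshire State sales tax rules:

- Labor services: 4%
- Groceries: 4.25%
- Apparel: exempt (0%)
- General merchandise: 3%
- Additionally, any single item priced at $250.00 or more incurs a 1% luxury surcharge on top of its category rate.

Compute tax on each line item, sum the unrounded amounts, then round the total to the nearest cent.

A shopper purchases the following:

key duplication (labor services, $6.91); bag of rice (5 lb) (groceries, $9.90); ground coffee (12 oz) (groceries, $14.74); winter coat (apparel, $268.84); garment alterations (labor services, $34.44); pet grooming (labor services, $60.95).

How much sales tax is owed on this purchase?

Key duplication $6.91: labor services → 4% → $0.2764
Bag of rice (5 lb) $9.90: groceries → 4.25% → $0.42075
Ground coffee (12 oz) $14.74: groceries → 4.25% → $0.62645
Winter coat $268.84: apparel → 0% + 1% surcharge = 1% → $2.6884
Garment alterations $34.44: labor services → 4% → $1.3776
Pet grooming $60.95: labor services → 4% → $2.438
Unrounded tax sum = $7.8276 → $7.83

$7.83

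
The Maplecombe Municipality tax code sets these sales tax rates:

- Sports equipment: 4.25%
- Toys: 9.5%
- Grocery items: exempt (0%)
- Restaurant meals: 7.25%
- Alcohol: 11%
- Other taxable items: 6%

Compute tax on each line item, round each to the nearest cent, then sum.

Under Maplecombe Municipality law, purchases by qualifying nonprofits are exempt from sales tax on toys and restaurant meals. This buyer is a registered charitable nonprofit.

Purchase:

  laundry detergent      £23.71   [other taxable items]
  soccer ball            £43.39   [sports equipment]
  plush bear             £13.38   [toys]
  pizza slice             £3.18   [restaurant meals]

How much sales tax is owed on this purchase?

£3.26

Laundry detergent £23.71: other taxable items → 6% → £1.42
Soccer ball £43.39: sports equipment → 4.25% → £1.84
Plush bear £13.38: toys, buyer-exempt → 0% → £0.00
Pizza slice £3.18: restaurant meals, buyer-exempt → 0% → £0.00
Total tax = £1.42 + £1.84 = £3.26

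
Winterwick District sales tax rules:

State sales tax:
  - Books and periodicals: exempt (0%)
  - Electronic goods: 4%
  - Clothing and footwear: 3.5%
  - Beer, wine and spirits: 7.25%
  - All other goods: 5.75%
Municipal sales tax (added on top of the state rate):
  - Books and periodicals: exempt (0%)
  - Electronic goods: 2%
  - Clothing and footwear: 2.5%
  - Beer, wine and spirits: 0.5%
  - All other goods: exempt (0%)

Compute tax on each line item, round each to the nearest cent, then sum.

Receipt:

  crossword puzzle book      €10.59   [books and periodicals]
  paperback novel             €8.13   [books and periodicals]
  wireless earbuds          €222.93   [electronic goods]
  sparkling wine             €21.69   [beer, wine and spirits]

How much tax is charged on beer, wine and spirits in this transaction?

€1.68

Sparkling wine €21.69: beer, wine and spirits → 7.25% + 0.5% municipal = 7.75% → €1.68
Tax on beer, wine and spirits = €1.68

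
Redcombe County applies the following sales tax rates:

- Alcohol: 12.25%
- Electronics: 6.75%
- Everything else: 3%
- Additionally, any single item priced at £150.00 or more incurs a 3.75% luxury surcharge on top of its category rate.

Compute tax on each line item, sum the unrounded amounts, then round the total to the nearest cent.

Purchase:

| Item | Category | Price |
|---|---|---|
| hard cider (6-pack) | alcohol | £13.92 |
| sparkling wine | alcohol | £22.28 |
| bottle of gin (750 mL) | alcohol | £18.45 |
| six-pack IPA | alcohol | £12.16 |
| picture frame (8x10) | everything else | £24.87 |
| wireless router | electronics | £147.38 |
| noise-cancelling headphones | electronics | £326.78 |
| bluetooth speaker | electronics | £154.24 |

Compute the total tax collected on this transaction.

£69.39

Hard cider (6-pack) £13.92: alcohol → 12.25% → £1.7052
Sparkling wine £22.28: alcohol → 12.25% → £2.7293
Bottle of gin (750 mL) £18.45: alcohol → 12.25% → £2.260125
Six-pack IPA £12.16: alcohol → 12.25% → £1.4896
Picture frame (8x10) £24.87: everything else → 3% → £0.7461
Wireless router £147.38: electronics → 6.75% → £9.94815
Noise-cancelling headphones £326.78: electronics → 6.75% + 3.75% surcharge = 10.5% → £34.3119
Bluetooth speaker £154.24: electronics → 6.75% + 3.75% surcharge = 10.5% → £16.1952
Unrounded tax sum = £69.385575 → £69.39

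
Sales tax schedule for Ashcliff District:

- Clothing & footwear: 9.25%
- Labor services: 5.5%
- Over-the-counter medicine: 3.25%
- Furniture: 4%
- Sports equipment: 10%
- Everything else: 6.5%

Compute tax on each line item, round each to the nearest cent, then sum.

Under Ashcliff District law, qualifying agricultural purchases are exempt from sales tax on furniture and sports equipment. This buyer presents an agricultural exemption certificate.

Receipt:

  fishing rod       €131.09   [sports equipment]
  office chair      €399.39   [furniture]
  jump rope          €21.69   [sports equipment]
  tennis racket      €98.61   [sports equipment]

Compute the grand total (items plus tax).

Fishing rod €131.09: sports equipment, buyer-exempt → 0% → €0.00
Office chair €399.39: furniture, buyer-exempt → 0% → €0.00
Jump rope €21.69: sports equipment, buyer-exempt → 0% → €0.00
Tennis racket €98.61: sports equipment, buyer-exempt → 0% → €0.00
Subtotal = €650.78; tax = €0.00; total due = €650.78

€650.78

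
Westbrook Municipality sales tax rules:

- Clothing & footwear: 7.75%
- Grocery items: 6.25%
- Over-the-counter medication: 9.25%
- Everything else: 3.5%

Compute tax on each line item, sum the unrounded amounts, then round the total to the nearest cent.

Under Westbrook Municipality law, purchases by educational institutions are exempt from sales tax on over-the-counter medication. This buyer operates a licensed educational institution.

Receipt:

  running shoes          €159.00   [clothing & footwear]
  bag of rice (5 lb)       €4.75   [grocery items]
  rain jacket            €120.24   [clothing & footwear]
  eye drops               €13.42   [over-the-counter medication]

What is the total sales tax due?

€21.94

Running shoes €159.00: clothing & footwear → 7.75% → €12.3225
Bag of rice (5 lb) €4.75: grocery items → 6.25% → €0.296875
Rain jacket €120.24: clothing & footwear → 7.75% → €9.3186
Eye drops €13.42: over-the-counter medication, buyer-exempt → 0% → €0.00
Unrounded tax sum = €21.937975 → €21.94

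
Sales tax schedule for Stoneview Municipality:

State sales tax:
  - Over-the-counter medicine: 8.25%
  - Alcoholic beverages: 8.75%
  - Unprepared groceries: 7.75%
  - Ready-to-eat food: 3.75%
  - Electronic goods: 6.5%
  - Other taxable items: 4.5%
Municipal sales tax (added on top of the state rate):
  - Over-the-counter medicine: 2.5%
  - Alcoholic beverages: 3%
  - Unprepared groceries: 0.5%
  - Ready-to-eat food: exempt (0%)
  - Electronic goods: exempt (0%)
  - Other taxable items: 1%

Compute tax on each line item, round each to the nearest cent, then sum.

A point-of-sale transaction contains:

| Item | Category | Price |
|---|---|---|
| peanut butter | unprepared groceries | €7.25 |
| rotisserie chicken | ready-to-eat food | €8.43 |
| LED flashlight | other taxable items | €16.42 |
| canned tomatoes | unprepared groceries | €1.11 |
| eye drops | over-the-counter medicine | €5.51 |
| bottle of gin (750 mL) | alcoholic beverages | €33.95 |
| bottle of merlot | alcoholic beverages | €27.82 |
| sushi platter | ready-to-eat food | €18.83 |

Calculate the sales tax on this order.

Peanut butter €7.25: unprepared groceries → 7.75% + 0.5% municipal = 8.25% → €0.60
Rotisserie chicken €8.43: ready-to-eat food → 3.75% + 0% municipal = 3.75% → €0.32
LED flashlight €16.42: other taxable items → 4.5% + 1% municipal = 5.5% → €0.90
Canned tomatoes €1.11: unprepared groceries → 7.75% + 0.5% municipal = 8.25% → €0.09
Eye drops €5.51: over-the-counter medicine → 8.25% + 2.5% municipal = 10.75% → €0.59
Bottle of gin (750 mL) €33.95: alcoholic beverages → 8.75% + 3% municipal = 11.75% → €3.99
Bottle of merlot €27.82: alcoholic beverages → 8.75% + 3% municipal = 11.75% → €3.27
Sushi platter €18.83: ready-to-eat food → 3.75% + 0% municipal = 3.75% → €0.71
Total tax = €0.60 + €0.32 + €0.90 + €0.09 + €0.59 + €3.99 + €3.27 + €0.71 = €10.47

€10.47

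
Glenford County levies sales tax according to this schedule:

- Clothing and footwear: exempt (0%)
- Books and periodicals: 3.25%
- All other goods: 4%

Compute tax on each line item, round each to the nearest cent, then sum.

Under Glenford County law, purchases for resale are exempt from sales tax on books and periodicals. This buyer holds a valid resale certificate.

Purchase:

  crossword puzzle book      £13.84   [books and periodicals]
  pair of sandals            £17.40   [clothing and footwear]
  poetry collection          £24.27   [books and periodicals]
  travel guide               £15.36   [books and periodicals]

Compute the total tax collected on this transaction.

Crossword puzzle book £13.84: books and periodicals, buyer-exempt → 0% → £0.00
Pair of sandals £17.40: clothing and footwear → 0% → £0.00
Poetry collection £24.27: books and periodicals, buyer-exempt → 0% → £0.00
Travel guide £15.36: books and periodicals, buyer-exempt → 0% → £0.00
Total tax = £0.00

£0.00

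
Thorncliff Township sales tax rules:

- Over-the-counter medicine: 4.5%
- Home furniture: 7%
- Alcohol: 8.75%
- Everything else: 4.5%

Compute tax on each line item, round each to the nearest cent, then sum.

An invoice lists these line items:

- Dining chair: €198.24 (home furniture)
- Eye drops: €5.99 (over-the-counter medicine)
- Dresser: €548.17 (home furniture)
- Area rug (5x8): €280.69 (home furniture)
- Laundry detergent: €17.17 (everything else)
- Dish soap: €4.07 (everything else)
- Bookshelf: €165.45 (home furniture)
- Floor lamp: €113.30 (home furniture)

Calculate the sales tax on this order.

€92.63

Dining chair €198.24: home furniture → 7% → €13.88
Eye drops €5.99: over-the-counter medicine → 4.5% → €0.27
Dresser €548.17: home furniture → 7% → €38.37
Area rug (5x8) €280.69: home furniture → 7% → €19.65
Laundry detergent €17.17: everything else → 4.5% → €0.77
Dish soap €4.07: everything else → 4.5% → €0.18
Bookshelf €165.45: home furniture → 7% → €11.58
Floor lamp €113.30: home furniture → 7% → €7.93
Total tax = €13.88 + €0.27 + €38.37 + €19.65 + €0.77 + €0.18 + €11.58 + €7.93 = €92.63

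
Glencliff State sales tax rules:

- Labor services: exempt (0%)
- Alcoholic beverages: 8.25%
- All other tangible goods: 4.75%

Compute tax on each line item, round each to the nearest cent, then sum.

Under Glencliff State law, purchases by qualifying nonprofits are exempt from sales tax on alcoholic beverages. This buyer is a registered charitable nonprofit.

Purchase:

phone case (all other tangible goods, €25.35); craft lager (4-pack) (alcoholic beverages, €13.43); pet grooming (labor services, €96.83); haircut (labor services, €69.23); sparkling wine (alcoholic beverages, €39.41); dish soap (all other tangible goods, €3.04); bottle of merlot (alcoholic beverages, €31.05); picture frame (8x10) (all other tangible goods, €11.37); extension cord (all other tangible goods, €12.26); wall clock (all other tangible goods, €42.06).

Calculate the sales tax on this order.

Phone case €25.35: all other tangible goods → 4.75% → €1.20
Craft lager (4-pack) €13.43: alcoholic beverages, buyer-exempt → 0% → €0.00
Pet grooming €96.83: labor services → 0% → €0.00
Haircut €69.23: labor services → 0% → €0.00
Sparkling wine €39.41: alcoholic beverages, buyer-exempt → 0% → €0.00
Dish soap €3.04: all other tangible goods → 4.75% → €0.14
Bottle of merlot €31.05: alcoholic beverages, buyer-exempt → 0% → €0.00
Picture frame (8x10) €11.37: all other tangible goods → 4.75% → €0.54
Extension cord €12.26: all other tangible goods → 4.75% → €0.58
Wall clock €42.06: all other tangible goods → 4.75% → €2.00
Total tax = €1.20 + €0.14 + €0.54 + €0.58 + €2.00 = €4.46

€4.46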